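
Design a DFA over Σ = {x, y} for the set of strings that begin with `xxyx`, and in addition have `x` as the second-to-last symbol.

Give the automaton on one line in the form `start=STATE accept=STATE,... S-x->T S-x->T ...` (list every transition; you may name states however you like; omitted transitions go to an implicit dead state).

Handle the two conditions separately and then intersect. The first has 6 states tracking whether the input so far still matches the prefix `xxyx`; the second has 7 states tracking the last 2 symbols read. A product state is a pair (one from each), accepting exactly when both do.
          x    y  
>  S0     S1   S2 
   S1     S3   S4 
   S2     S5   S6 
   S3     S7   S8 
   S4     S5   S6 
   S5     S7   S4 
   S6     S5   S6 
   S7     S7   S4 
   S8     S9   S6 
   S9    S10  S11 
 * S10   S10  S11 
 * S11    S9  S12 
   S12    S9  S12 
(> = start, * = accepting)

start=S0 accept=S10,S11 S0-x->S1 S0-y->S2 S1-x->S3 S1-y->S4 S2-x->S5 S2-y->S6 S3-x->S7 S3-y->S8 S4-x->S5 S4-y->S6 S5-x->S7 S5-y->S4 S6-x->S5 S6-y->S6 S7-x->S7 S7-y->S4 S8-x->S9 S8-y->S6 S9-x->S10 S9-y->S11 S10-x->S10 S10-y->S11 S11-x->S9 S11-y->S12 S12-x->S9 S12-y->S12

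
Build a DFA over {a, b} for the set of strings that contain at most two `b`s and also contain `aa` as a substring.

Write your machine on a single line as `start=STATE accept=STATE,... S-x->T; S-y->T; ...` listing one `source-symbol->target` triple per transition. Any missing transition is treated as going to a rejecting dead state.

Run two small machines in parallel and take their product. The first has 4 states tracking the count of `b`s, saturating at 3; the second has 3 states tracking whether and how much of `aa` has been seen. A product state is a pair (one from each), accepting exactly when both do. Minimizing collapses redundant product states.
With 10 states:
        a   b  
>  q0   q1  q2 
   q1   q3  q2 
   q2   q4  q5 
 * q3   q3  q6 
   q4   q6  q5 
   q5   q7  q8 
 * q6   q6  q9 
   q7   q9  q8 
   q8   q8  q8 
 * q9   q9  q8 
(> = start, * = accepting)

start=q0; accept=q3,q6,q9; q0-a->q1; q0-b->q2; q1-a->q3; q1-b->q2; q2-a->q4; q2-b->q5; q3-a->q3; q3-b->q6; q4-a->q6; q4-b->q5; q5-a->q7; q5-b->q8; q6-a->q6; q6-b->q9; q7-a->q9; q7-b->q8; q8-a->q8; q8-b->q8; q9-a->q9; q9-b->q8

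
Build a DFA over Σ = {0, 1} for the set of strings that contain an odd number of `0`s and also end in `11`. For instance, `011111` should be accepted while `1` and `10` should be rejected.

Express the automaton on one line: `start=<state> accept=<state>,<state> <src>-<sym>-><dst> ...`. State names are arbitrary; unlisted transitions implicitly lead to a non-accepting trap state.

Handle the two conditions separately and then intersect. The first has 2 states tracking the count of `0`s modulo 2; the second has 3 states tracking how much of the suffix `11` has currently been matched. A product state is a pair (one from each), accepting exactly when both do. Minimizing collapses redundant product states.
With 4 states:
        0   1  
>  q0   q1  q0 
   q1   q0  q2 
   q2   q0  q3 
 * q3   q0  q3 
(> = start, * = accepting)

start=q0 accept=q3 q0-0->q1 q0-1->q0 q1-0->q0 q1-1->q2 q2-0->q0 q2-1->q3 q3-0->q0 q3-1->q3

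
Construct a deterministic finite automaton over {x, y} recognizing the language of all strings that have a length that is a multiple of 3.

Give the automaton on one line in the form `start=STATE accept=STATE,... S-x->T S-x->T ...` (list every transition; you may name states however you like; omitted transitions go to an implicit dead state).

start=q0 accept=q0 q0-x->q1 q0-y->q1 q1-x->q2 q1-y->q2 q2-x->q0 q2-y->q0

Only the length mod 3 matters, so use a 3-cycle: from any state, every input symbol moves to the next state, wrapping q2 back to q0. Mark q0 accepting.
3 states suffice.
        x   y  
>* q0   q1  q1 
   q1   q2  q2 
   q2   q0  q0 
(> = start, * = accepting)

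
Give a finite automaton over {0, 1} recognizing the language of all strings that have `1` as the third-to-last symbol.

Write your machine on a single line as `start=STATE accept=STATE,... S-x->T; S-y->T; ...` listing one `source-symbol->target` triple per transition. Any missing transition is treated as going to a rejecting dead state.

Because acceptance depends on a position counted from the end, the machine has to buffer the most recent 3 symbols. Make each state the string of the last up-to-3 symbols read; on input `x` shift the window left and append `x`. Accept when the buffered window has length 3 and begins with `1`.
A 15-state machine:
          0    1  
>  q0     q1   q2 
   q1     q3   q4 
   q2     q5   q6 
   q3     q7   q8 
   q4     q9  q10 
   q5    q11  q12 
   q6    q13  q14 
   q7     q7   q8 
   q8     q9  q10 
   q9    q11  q12 
   q10   q13  q14 
 * q11    q7   q8 
 * q12    q9  q10 
 * q13   q11  q12 
 * q14   q13  q14 
(> = start, * = accepting)

start=q0; accept=q11,q12,q13,q14; q0-0->q1; q0-1->q2; q1-0->q3; q1-1->q4; q2-0->q5; q2-1->q6; q3-0->q7; q3-1->q8; q4-0->q9; q4-1->q10; q5-0->q11; q5-1->q12; q6-0->q13; q6-1->q14; q7-0->q7; q7-1->q8; q8-0->q9; q8-1->q10; q9-0->q11; q9-1->q12; q10-0->q13; q10-1->q14; q11-0->q7; q11-1->q8; q12-0->q9; q12-1->q10; q13-0->q11; q13-1->q12; q14-0->q13; q14-1->q14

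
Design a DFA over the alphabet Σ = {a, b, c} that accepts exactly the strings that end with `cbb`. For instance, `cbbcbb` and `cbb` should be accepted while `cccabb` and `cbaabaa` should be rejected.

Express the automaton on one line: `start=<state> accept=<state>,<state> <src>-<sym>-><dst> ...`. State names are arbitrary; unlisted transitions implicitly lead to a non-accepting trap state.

Remember how much of `cbb` the current input suffix matches. State q0 means no match yet; q1 means the last symbol is `c`; q2 means the last 2 symbols are `cb`; q3 means the last 3 symbols are `cbb`. Only q3 accepts. On a mismatch, fall back to the longest proper suffix that is still a prefix of `cbb`.
With 4 states:
        a   b   c  
>  q0   q0  q0  q1 
   q1   q0  q2  q1 
   q2   q0  q3  q1 
 * q3   q0  q0  q1 
(> = start, * = accepting)

start=q0 accept=q3 q0-a->q0 q0-b->q0 q0-c->q1 q1-a->q0 q1-b->q2 q1-c->q1 q2-a->q0 q2-b->q3 q2-c->q1 q3-a->q0 q3-b->q0 q3-c->q1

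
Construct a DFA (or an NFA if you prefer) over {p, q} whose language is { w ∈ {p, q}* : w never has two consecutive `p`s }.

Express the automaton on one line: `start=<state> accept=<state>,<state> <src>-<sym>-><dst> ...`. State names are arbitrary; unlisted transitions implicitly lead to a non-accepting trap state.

Track partial matches of the forbidden pattern `pp`. State s2 is a dead state reached once `pp` has occurred; every other state accepts. s0 means no part of `pp` is currently matched.
With 3 states:
        p   q  
>* s0   s1  s0 
 * s1   s2  s0 
   s2   s2  s2 
(> = start, * = accepting)

start=s0 accept=s0,s1 s0-p->s1 s0-q->s0 s1-p->s2 s1-q->s0 s2-p->s2 s2-q->s2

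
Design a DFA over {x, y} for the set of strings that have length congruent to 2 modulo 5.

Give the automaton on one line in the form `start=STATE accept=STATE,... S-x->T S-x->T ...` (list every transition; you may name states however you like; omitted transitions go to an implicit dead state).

Count input length modulo 5: every symbol advances one step around the cycle q0 → q1 → q2 → q3 → q4 → q0. Accept at q2.
A 5-state machine:
        x   y  
>  q0   q1  q1 
   q1   q2  q2 
 * q2   q3  q3 
   q3   q4  q4 
   q4   q0  q0 
(> = start, * = accepting)

start=q0 accept=q2 q0-x->q1 q0-y->q1 q1-x->q2 q1-y->q2 q2-x->q3 q2-y->q3 q3-x->q4 q3-y->q4 q4-x->q0 q4-y->q0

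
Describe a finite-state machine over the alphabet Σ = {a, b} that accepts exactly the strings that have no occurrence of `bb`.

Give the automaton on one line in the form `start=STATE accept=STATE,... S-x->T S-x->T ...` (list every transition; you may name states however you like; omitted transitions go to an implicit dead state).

Track partial matches of the forbidden pattern `bb`. State s2 is a dead state reached once `bb` has occurred; every other state accepts. s0 means no part of `bb` is currently matched.
        a   b  
>* s0   s0  s1 
 * s1   s0  s2 
   s2   s2  s2 
(> = start, * = accepting)

start=s0 accept=s0,s1 s0-a->s0 s0-b->s1 s1-a->s0 s1-b->s2 s2-a->s2 s2-b->s2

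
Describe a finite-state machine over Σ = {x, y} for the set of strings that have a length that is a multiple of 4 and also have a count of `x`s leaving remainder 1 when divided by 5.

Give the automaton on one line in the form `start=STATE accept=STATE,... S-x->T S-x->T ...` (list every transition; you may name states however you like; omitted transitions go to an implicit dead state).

Handle the two conditions separately and then intersect. The first has 4 states tracking the input length modulo 4; the second has 5 states tracking the count of `x`s modulo 5. A product state is a pair (one from each), accepting exactly when both do.
A 20-state machine:
          x    y  
>  q0     q1   q2 
   q1     q3   q4 
   q2     q4   q5 
   q3     q6   q7 
   q4     q7   q8 
   q5     q8   q9 
   q6    q10  q11 
   q7    q11  q12 
   q8    q12  q13 
   q9    q13   q0 
   q10    q2  q14 
   q11   q14  q15 
   q12   q15  q16 
 * q13   q16   q1 
   q14    q5  q17 
   q15   q17  q18 
   q16   q18   q3 
   q17    q9  q19 
   q18   q19   q6 
   q19    q0  q10 
(> = start, * = accepting)

start=q0 accept=q13 q0-x->q1 q0-y->q2 q1-x->q3 q1-y->q4 q2-x->q4 q2-y->q5 q3-x->q6 q3-y->q7 q4-x->q7 q4-y->q8 q5-x->q8 q5-y->q9 q6-x->q10 q6-y->q11 q7-x->q11 q7-y->q12 q8-x->q12 q8-y->q13 q9-x->q13 q9-y->q0 q10-x->q2 q10-y->q14 q11-x->q14 q11-y->q15 q12-x->q15 q12-y->q16 q13-x->q16 q13-y->q1 q14-x->q5 q14-y->q17 q15-x->q17 q15-y->q18 q16-x->q18 q16-y->q3 q17-x->q9 q17-y->q19 q18-x->q19 q18-y->q6 q19-x->q0 q19-y->q10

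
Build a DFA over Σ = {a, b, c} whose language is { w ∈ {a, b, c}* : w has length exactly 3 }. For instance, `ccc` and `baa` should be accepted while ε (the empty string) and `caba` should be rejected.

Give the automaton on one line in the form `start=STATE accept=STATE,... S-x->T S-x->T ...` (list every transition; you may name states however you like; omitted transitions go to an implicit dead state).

start=q0 accept=q3 q0-a->q1 q0-b->q1 q0-c->q1 q1-a->q2 q1-b->q2 q1-c->q2 q2-a->q3 q2-b->q3 q2-c->q3 q3-a->q4 q3-b->q4 q3-c->q4 q4-a->q4 q4-b->q4 q4-c->q4

We only need to distinguish lengths 0, 1, …, 3, and '>3'. Chain q0 → q1 → q2 → q3 → q4 on every symbol, with q4 looping. Accepting states: {q3}.
        a   b   c  
>  q0   q1  q1  q1 
   q1   q2  q2  q2 
   q2   q3  q3  q3 
 * q3   q4  q4  q4 
   q4   q4  q4  q4 
(> = start, * = accepting)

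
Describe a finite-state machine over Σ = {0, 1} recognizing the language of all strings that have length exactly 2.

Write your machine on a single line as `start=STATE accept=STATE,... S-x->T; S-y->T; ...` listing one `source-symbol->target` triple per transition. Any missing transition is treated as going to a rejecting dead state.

start=S0; accept=S2; S0-0->S1; S0-1->S1; S1-0->S2; S1-1->S2; S2-0->S3; S2-1->S3; S3-0->S3; S3-1->S3

We only need to distinguish lengths 0, 1, …, 2, and '>2'. Chain S0 → S1 → S2 → S3 on every symbol, with S3 looping. Accepting states: {S2}.
4 states suffice.
        0   1  
>  S0   S1  S1 
   S1   S2  S2 
 * S2   S3  S3 
   S3   S3  S3 
(> = start, * = accepting)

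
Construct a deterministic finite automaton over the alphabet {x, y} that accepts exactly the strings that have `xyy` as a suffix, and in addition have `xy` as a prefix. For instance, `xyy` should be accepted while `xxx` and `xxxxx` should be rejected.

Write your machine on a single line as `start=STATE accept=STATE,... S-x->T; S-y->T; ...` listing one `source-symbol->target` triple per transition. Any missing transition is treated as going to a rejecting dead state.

start=s0; accept=s7; s0-x->s1; s0-y->s2; s1-x->s3; s1-y->s4; s2-x->s3; s2-y->s2; s3-x->s3; s3-y->s5; s4-x->s6; s4-y->s7; s5-x->s3; s5-y->s8; s6-x->s6; s6-y->s4; s7-x->s6; s7-y->s9; s8-x->s3; s8-y->s2; s9-x->s6; s9-y->s9

Handle the two conditions separately and then intersect. The first has 4 states tracking how much of the suffix `xyy` has currently been matched; the second has 4 states tracking whether the input so far still matches the prefix `xy`. A product state is a pair (one from each), accepting exactly when both do.
10 states suffice.
        x   y  
>  s0   s1  s2 
   s1   s3  s4 
   s2   s3  s2 
   s3   s3  s5 
   s4   s6  s7 
   s5   s3  s8 
   s6   s6  s4 
 * s7   s6  s9 
   s8   s3  s2 
   s9   s6  s9 
(> = start, * = accepting)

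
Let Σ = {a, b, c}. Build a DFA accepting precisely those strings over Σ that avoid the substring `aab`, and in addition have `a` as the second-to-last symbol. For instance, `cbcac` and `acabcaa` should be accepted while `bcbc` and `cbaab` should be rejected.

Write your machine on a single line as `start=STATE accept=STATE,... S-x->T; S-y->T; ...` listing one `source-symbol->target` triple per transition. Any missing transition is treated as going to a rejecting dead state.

start=q0; accept=q2,q3; q0-a->q1; q0-b->q0; q0-c->q0; q1-a->q2; q1-b->q3; q1-c->q3; q2-a->q2; q2-b->q4; q2-c->q3; q3-a->q1; q3-b->q0; q3-c->q0; q4-a->q4; q4-b->q4; q4-c->q4

Handle the two conditions separately and then intersect. The first has 4 states tracking partial matches of the forbidden pattern `aab`; the second has 13 states tracking the last 2 symbols read. A product state is a pair (one from each), accepting exactly when both do. Equivalent product states are then merged.
With 5 states:
        a   b   c  
>  q0   q1  q0  q0 
   q1   q2  q3  q3 
 * q2   q2  q4  q3 
 * q3   q1  q0  q0 
   q4   q4  q4  q4 
(> = start, * = accepting)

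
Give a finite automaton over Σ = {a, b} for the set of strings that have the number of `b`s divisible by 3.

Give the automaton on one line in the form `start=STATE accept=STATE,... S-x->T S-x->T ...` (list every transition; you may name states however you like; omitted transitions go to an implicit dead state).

The only thing that matters is how many `b`s have appeared, reduced mod 3. Use one state per residue: q0 for 0, …, q2 for 2. Reading `b` moves to the next residue; anything else stays put. q0 is accepting.
With 3 states:
        a   b  
>* q0   q0  q1 
   q1   q1  q2 
   q2   q2  q0 
(> = start, * = accepting)

start=q0 accept=q0 q0-a->q0 q0-b->q1 q1-a->q1 q1-b->q2 q2-a->q2 q2-b->q0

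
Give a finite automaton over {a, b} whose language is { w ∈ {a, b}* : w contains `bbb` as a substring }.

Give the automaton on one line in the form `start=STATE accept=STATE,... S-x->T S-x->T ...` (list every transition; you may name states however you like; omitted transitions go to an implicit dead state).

start=s0 accept=s3 s0-a->s0 s0-b->s1 s1-a->s0 s1-b->s2 s2-a->s0 s2-b->s3 s3-a->s3 s3-b->s3

Track how much of `bbb` has been matched so far: state s0 is no progress, s3 is the absorbing accept state reached once `bbb` has occurred. Intermediate states record partial matches; on a mismatch, fall back to the longest reusable overlap.
        a   b  
>  s0   s0  s1 
   s1   s0  s2 
   s2   s0  s3 
 * s3   s3  s3 
(> = start, * = accepting)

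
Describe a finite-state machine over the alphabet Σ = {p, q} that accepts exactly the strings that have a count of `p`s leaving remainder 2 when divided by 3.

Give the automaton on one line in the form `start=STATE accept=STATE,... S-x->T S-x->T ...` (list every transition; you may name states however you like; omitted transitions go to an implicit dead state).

Keep the running count of `p`s modulo 3: each `p` advances along the cycle S0 → S1 → S2 → S0 while other symbols loop. Accept at S2.
3 states suffice.
        p   q  
>  S0   S1  S0 
   S1   S2  S1 
 * S2   S0  S2 
(> = start, * = accepting)

start=S0 accept=S2 S0-p->S1 S0-q->S0 S1-p->S2 S1-q->S1 S2-p->S0 S2-q->S2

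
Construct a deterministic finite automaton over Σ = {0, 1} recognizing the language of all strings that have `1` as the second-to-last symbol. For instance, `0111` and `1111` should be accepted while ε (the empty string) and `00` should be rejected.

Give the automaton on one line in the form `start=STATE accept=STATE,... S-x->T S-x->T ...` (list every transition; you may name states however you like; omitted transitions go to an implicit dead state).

start=s0 accept=s5,s6 s0-0->s1 s0-1->s2 s1-0->s3 s1-1->s4 s2-0->s5 s2-1->s6 s3-0->s3 s3-1->s4 s4-0->s5 s4-1->s6 s5-0->s3 s5-1->s4 s6-0->s5 s6-1->s6

Because acceptance depends on a position counted from the end, the machine has to buffer the most recent 2 symbols. Make each state the string of the last up-to-2 symbols read; on input `x` shift the window left and append `x`. Accept when the buffered window has length 2 and begins with `1`.
A 7-state machine:
        0   1  
>  s0   s1  s2 
   s1   s3  s4 
   s2   s5  s6 
   s3   s3  s4 
   s4   s5  s6 
 * s5   s3  s4 
 * s6   s5  s6 
(> = start, * = accepting)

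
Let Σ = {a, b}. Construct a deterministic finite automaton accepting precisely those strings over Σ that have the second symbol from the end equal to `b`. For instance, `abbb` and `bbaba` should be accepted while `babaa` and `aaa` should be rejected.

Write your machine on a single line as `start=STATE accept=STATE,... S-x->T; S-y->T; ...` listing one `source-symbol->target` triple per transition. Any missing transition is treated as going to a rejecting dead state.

start=q0; accept=q5,q6; q0-a->q1; q0-b->q2; q1-a->q3; q1-b->q4; q2-a->q5; q2-b->q6; q3-a->q3; q3-b->q4; q4-a->q5; q4-b->q6; q5-a->q3; q5-b->q4; q6-a->q5; q6-b->q6

Because acceptance depends on a position counted from the end, the machine has to buffer the most recent 2 symbols. Make each state the string of the last up-to-2 symbols read; on input `x` shift the window left and append `x`. Accept when the buffered window has length 2 and begins with `b`.
With 7 states:
        a   b  
>  q0   q1  q2 
   q1   q3  q4 
   q2   q5  q6 
   q3   q3  q4 
   q4   q5  q6 
 * q5   q3  q4 
 * q6   q5  q6 
(> = start, * = accepting)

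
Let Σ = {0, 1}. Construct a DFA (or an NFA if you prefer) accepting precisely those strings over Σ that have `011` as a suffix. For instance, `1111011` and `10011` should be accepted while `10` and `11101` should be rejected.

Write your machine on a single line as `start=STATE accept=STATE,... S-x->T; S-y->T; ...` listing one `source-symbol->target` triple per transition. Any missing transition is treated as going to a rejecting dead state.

Remember how much of `011` the current input suffix matches. State q0 means no match yet; q1 means the last symbol is `0`; q2 means the last 2 symbols are `01`; q3 means the last 3 symbols are `011`. Only q3 accepts. On a mismatch, fall back to the longest proper suffix that is still a prefix of `011`.
        0   1  
>  q0   q1  q0 
   q1   q1  q2 
   q2   q1  q3 
 * q3   q1  q0 
(> = start, * = accepting)

start=q0; accept=q3; q0-0->q1; q0-1->q0; q1-0->q1; q1-1->q2; q2-0->q1; q2-1->q3; q3-0->q1; q3-1->q0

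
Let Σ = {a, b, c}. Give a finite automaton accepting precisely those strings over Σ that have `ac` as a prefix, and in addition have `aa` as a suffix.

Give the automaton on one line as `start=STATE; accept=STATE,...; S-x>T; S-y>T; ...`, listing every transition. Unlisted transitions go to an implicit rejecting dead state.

start=q0; accept=q7; q0-a>q1; q0-b>q2; q0-c>q2; q1-a>q3; q1-b>q2; q1-c>q4; q2-a>q5; q2-b>q2; q2-c>q2; q3-a>q3; q3-b>q2; q3-c>q2; q4-a>q6; q4-b>q4; q4-c>q4; q5-a>q3; q5-b>q2; q5-c>q2; q6-a>q7; q6-b>q4; q6-c>q4; q7-a>q7; q7-b>q4; q7-c>q4

Run two small machines in parallel and take their product. One (4 states) tracks whether the input so far still matches the prefix `ac`; the other (3 states) tracks how much of the suffix `aa` has currently been matched. Each combined state is a pair, one component from each; accept when both components accept.
An 8-state machine:
        a   b   c  
>  q0   q1  q2  q2 
   q1   q3  q2  q4 
   q2   q5  q2  q2 
   q3   q3  q2  q2 
   q4   q6  q4  q4 
   q5   q3  q2  q2 
   q6   q7  q4  q4 
 * q7   q7  q4  q4 
(> = start, * = accepting)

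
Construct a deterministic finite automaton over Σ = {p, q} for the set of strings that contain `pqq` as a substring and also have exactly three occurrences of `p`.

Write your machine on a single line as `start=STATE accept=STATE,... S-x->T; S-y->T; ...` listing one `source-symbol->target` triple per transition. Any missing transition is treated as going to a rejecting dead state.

start=A; accept=K; A-p->B; A-q->A; B-p->C; B-q->D; C-p->E; C-q->F; D-p->C; D-q->G; E-p->H; E-q->I; F-p->E; F-q->J; G-p->J; G-q->G; H-p->H; H-q->H; I-p->H; I-q->K; J-p->K; J-q->J; K-p->H; K-q->K

Build one automaton per condition and run them in lockstep. The first has 4 states tracking whether and how much of `pqq` has been seen; the second has 5 states tracking the count of `p`s, saturating at 4. A product state is a pair (one from each), accepting exactly when both do. Minimizing collapses redundant product states.
11 states suffice.
       p  q 
>  A   B  A 
   B   C  D 
   C   E  F 
   D   C  G 
   E   H  I 
   F   E  J 
   G   J  G 
   H   H  H 
   I   H  K 
   J   K  J 
 * K   H  K 
(> = start, * = accepting)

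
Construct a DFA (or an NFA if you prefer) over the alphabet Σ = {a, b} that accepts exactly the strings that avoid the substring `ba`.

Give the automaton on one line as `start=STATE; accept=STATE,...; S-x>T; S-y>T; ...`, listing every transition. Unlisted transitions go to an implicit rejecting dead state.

start=s0; accept=s0,s1; s0-a>s0; s0-b>s1; s1-a>s2; s1-b>s1; s2-a>s2; s2-b>s2

Track partial matches of the forbidden pattern `ba`. State s2 is a dead state reached once `ba` has occurred; every other state accepts. s0 means no part of `ba` is currently matched.
        a   b  
>* s0   s0  s1 
 * s1   s2  s1 
   s2   s2  s2 
(> = start, * = accepting)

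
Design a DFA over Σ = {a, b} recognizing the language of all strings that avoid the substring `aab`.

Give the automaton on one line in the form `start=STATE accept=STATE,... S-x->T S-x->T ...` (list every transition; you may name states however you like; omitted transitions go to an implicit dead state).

This is the complement of 'contains `aab`'. Use the same substring-matching states — q0 through q3 holding how much of `aab` has just been matched — but flip the accepting set: everything except the trap q3 accepts.
4 states suffice.
        a   b  
>* q0   q1  q0 
 * q1   q2  q0 
 * q2   q2  q3 
   q3   q3  q3 
(> = start, * = accepting)

start=q0 accept=q0,q1,q2 q0-a->q1 q0-b->q0 q1-a->q2 q1-b->q0 q2-a->q2 q2-b->q3 q3-a->q3 q3-b->q3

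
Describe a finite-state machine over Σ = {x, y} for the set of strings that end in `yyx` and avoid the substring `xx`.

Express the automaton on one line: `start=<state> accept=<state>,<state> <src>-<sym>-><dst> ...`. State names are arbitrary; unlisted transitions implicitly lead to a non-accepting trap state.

start=q0 accept=q6 q0-x->q1 q0-y->q2 q1-x->q3 q1-y->q2 q2-x->q1 q2-y->q4 q3-x->q3 q3-y->q5 q4-x->q6 q4-y->q4 q5-x->q3 q5-y->q7 q6-x->q3 q6-y->q2 q7-x->q8 q7-y->q7 q8-x->q3 q8-y->q5

Build one automaton per condition and run them in lockstep. The first has 4 states tracking how much of the suffix `yyx` has currently been matched; the second has 3 states tracking partial matches of the forbidden pattern `xx`. A product state is a pair (one from each), accepting exactly when both do.
A 9-state machine:
        x   y  
>  q0   q1  q2 
   q1   q3  q2 
   q2   q1  q4 
   q3   q3  q5 
   q4   q6  q4 
   q5   q3  q7 
 * q6   q3  q2 
   q7   q8  q7 
   q8   q3  q5 
(> = start, * = accepting)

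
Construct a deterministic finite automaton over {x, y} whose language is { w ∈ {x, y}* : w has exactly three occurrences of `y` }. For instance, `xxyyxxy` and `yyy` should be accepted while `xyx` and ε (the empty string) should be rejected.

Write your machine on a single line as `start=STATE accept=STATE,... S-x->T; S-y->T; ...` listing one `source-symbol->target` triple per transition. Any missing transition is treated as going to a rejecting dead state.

start=A; accept=D; A-x->A; A-y->B; B-x->B; B-y->C; C-x->C; C-y->D; D-x->D; D-y->E; E-x->E; E-y->E

Only the number of `y`s matters, and only up to 4. Make a chain A → B → C → D → E advanced by each `y` (with E absorbing); every other symbol self-loops. The accepting set is {D}.
With 5 states:
       x  y 
>  A   A  B 
   B   B  C 
   C   C  D 
 * D   D  E 
   E   E  E 
(> = start, * = accepting)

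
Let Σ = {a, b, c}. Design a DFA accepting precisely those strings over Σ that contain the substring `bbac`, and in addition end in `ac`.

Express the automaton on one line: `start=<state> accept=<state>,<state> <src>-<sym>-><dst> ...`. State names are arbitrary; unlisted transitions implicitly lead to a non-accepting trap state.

Build one automaton per condition and run them in lockstep. One (5 states) tracks whether and how much of `bbac` has been seen; the other (3 states) tracks how much of the suffix `ac` has currently been matched. Each combined state is a pair, one component from each; accept when both components accept.
With 9 states:
        a   b   c  
>  q0   q1  q2  q0 
   q1   q1  q2  q3 
   q2   q1  q4  q0 
   q3   q1  q2  q0 
   q4   q5  q4  q0 
   q5   q1  q2  q6 
 * q6   q7  q8  q8 
   q7   q7  q8  q6 
   q8   q7  q8  q8 
(> = start, * = accepting)

start=q0 accept=q6 q0-a->q1 q0-b->q2 q0-c->q0 q1-a->q1 q1-b->q2 q1-c->q3 q2-a->q1 q2-b->q4 q2-c->q0 q3-a->q1 q3-b->q2 q3-c->q0 q4-a->q5 q4-b->q4 q4-c->q0 q5-a->q1 q5-b->q2 q5-c->q6 q6-a->q7 q6-b->q8 q6-c->q8 q7-a->q7 q7-b->q8 q7-c->q6 q8-a->q7 q8-b->q8 q8-c->q8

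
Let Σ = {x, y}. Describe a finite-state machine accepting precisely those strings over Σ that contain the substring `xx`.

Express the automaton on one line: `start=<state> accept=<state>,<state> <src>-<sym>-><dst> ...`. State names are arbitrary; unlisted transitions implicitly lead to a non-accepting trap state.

Track how much of `xx` has been matched so far: state A is no progress, C is the absorbing accept state reached once `xx` has occurred. Intermediate states record partial matches; on a mismatch, fall back to the longest reusable overlap.
With 3 states:
       x  y 
>  A   B  A 
   B   C  A 
 * C   C  C 
(> = start, * = accepting)

start=A accept=C A-x->B A-y->A B-x->C B-y->A C-x->C C-y->C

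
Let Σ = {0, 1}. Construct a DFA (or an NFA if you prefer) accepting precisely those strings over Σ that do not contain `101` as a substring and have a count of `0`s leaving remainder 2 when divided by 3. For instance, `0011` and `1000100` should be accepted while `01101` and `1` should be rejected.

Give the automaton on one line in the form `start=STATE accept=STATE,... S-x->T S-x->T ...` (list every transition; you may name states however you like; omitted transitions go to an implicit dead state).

Build one automaton per condition and run them in lockstep. One (4 states) tracks partial matches of the forbidden pattern `101`; the other (3 states) tracks the count of `0`s modulo 3. Each combined state is a pair, one component from each; accept when both components accept.
A 12-state machine:
          0    1  
>  S0     S1   S2 
   S1     S3   S4 
   S2     S5   S2 
 * S3     S0   S6 
   S4     S7   S4 
   S5     S3   S8 
 * S6     S9   S6 
 * S7     S0  S10 
   S8    S10   S8 
   S9     S1  S11 
   S10   S11  S10 
   S11    S8  S11 
(> = start, * = accepting)

start=S0 accept=S3,S6,S7 S0-0->S1 S0-1->S2 S1-0->S3 S1-1->S4 S2-0->S5 S2-1->S2 S3-0->S0 S3-1->S6 S4-0->S7 S4-1->S4 S5-0->S3 S5-1->S8 S6-0->S9 S6-1->S6 S7-0->S0 S7-1->S10 S8-0->S10 S8-1->S8 S9-0->S1 S9-1->S11 S10-0->S11 S10-1->S10 S11-0->S8 S11-1->S11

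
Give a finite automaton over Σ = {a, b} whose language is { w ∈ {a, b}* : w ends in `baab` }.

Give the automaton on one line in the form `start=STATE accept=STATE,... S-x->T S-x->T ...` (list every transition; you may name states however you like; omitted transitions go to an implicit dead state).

start=q0 accept=q4 q0-a->q0 q0-b->q1 q1-a->q2 q1-b->q1 q2-a->q3 q2-b->q1 q3-a->q0 q3-b->q4 q4-a->q2 q4-b->q1

Let each state record the length of the longest suffix of the input read so far that is also a prefix of `baab`. q1 means the last symbol is `b`; q2 means the last 2 symbols are `ba`; q3 means the last 3 symbols are `baa`; q4 means the last 4 symbols are `baab`. Accept only at q4, where the string currently ends in `baab`.
A 5-state machine:
        a   b  
>  q0   q0  q1 
   q1   q2  q1 
   q2   q3  q1 
   q3   q0  q4 
 * q4   q2  q1 
(> = start, * = accepting)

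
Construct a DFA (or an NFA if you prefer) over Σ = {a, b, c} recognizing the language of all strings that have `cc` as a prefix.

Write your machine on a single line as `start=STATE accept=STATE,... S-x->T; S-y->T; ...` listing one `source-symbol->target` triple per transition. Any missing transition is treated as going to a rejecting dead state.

start=s0; accept=s2; s0-a->s3; s0-b->s3; s0-c->s1; s1-a->s3; s1-b->s3; s1-c->s2; s2-a->s2; s2-b->s2; s2-c->s2; s3-a->s3; s3-b->s3; s3-c->s3

Walk along `cc` while the input agrees: from s0 take `c` to s1, and so on. Any deviation drops to the rejecting sink s3. Once s2 is reached the prefix is confirmed and every continuation is accepted.
With 4 states:
        a   b   c  
>  s0   s3  s3  s1 
   s1   s3  s3  s2 
 * s2   s2  s2  s2 
   s3   s3  s3  s3 
(> = start, * = accepting)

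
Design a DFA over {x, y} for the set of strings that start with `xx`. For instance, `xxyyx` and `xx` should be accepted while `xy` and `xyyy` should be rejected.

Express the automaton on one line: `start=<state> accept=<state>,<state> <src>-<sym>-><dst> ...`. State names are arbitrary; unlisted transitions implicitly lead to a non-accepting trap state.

start=A accept=C A-x->B A-y->D B-x->C B-y->D C-x->C C-y->C D-x->D D-y->D

Check the first 2 symbols one by one: A through B record how many have matched `xx` so far; any wrong symbol goes to the dead state D. After all 2 match we enter the accepting sink C.
4 states suffice.
       x  y 
>  A   B  D 
   B   C  D 
 * C   C  C 
   D   D  D 
(> = start, * = accepting)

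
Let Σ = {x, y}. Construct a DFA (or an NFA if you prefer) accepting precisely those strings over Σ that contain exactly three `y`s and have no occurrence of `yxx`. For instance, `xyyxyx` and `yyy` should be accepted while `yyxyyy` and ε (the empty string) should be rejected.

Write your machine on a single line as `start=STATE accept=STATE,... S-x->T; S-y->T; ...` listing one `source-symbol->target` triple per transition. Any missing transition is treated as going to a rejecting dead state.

start=q0; accept=q6,q7; q0-x->q0; q0-y->q1; q1-x->q2; q1-y->q3; q2-x->q4; q2-y->q3; q3-x->q5; q3-y->q6; q4-x->q4; q4-y->q4; q5-x->q4; q5-y->q6; q6-x->q7; q6-y->q4; q7-x->q4; q7-y->q4

Handle the two conditions separately and then intersect. One (5 states) tracks the count of `y`s, saturating at 4; the other (4 states) tracks partial matches of the forbidden pattern `yxx`. Each combined state is a pair, one component from each; accept when both components accept. Equivalent product states are then merged.
        x   y  
>  q0   q0  q1 
   q1   q2  q3 
   q2   q4  q3 
   q3   q5  q6 
   q4   q4  q4 
   q5   q4  q6 
 * q6   q7  q4 
 * q7   q4  q4 
(> = start, * = accepting)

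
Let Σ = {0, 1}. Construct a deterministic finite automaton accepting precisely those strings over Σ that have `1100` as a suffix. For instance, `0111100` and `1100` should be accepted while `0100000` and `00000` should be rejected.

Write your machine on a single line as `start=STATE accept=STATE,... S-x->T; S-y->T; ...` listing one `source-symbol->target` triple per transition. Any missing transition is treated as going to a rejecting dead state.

Remember how much of `1100` the current input suffix matches. State s0 means no match yet; s1 means the last symbol is `1`; s2 means the last 2 symbols are `11`; s3 means the last 3 symbols are `110`; s4 means the last 4 symbols are `1100`. Only s4 accepts. On a mismatch, fall back to the longest proper suffix that is still a prefix of `1100`.
A 5-state machine:
        0   1  
>  s0   s0  s1 
   s1   s0  s2 
   s2   s3  s2 
   s3   s4  s1 
 * s4   s0  s1 
(> = start, * = accepting)

start=s0; accept=s4; s0-0->s0; s0-1->s1; s1-0->s0; s1-1->s2; s2-0->s3; s2-1->s2; s3-0->s4; s3-1->s1; s4-0->s0; s4-1->s1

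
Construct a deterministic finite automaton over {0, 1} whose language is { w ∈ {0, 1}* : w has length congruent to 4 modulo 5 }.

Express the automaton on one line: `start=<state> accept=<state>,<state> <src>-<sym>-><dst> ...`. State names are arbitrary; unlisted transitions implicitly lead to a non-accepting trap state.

start=A accept=E A-0->B A-1->B B-0->C B-1->C C-0->D C-1->D D-0->E D-1->E E-0->A E-1->A

Only the length mod 5 matters, so use a 5-cycle: from any state, every input symbol moves to the next state, wrapping E back to A. Mark E accepting.
       0  1 
>  A   B  B 
   B   C  C 
   C   D  D 
   D   E  E 
 * E   A  A 
(> = start, * = accepting)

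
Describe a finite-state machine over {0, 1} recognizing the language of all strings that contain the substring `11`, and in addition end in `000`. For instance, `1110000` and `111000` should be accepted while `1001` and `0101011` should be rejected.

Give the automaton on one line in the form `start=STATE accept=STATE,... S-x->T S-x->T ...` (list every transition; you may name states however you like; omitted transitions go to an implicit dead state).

Handle the two conditions separately and then intersect. One (3 states) tracks whether and how much of `11` has been seen; the other (4 states) tracks how much of the suffix `000` has currently been matched. Each combined state is a pair, one component from each; accept when both components accept. After merging equivalent states the machine shrinks.
With 6 states:
       0  1 
>  A   A  B 
   B   A  C 
   C   D  C 
   D   E  C 
   E   F  C 
 * F   F  C 
(> = start, * = accepting)

start=A accept=F A-0->A A-1->B B-0->A B-1->C C-0->D C-1->C D-0->E D-1->C E-0->F E-1->C F-0->F F-1->C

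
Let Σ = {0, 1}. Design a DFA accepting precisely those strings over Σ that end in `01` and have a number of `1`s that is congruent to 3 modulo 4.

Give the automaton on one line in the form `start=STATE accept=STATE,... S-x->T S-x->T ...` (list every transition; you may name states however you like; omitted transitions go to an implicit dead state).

start=q0 accept=q5 q0-0->q0 q0-1->q1 q1-0->q1 q1-1->q2 q2-0->q3 q2-1->q4 q3-0->q3 q3-1->q5 q4-0->q4 q4-1->q0 q5-0->q4 q5-1->q0

Build one automaton per condition and run them in lockstep. One (3 states) tracks how much of the suffix `01` has currently been matched; the other (4 states) tracks the count of `1`s modulo 4. Each combined state is a pair, one component from each; accept when both components accept. After merging equivalent states the machine shrinks.
With 6 states:
        0   1  
>  q0   q0  q1 
   q1   q1  q2 
   q2   q3  q4 
   q3   q3  q5 
   q4   q4  q0 
 * q5   q4  q0 
(> = start, * = accepting)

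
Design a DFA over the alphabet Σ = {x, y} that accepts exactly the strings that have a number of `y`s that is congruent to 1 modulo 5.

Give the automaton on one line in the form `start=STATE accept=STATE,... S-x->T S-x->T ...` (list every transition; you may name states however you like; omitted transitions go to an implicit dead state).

The only thing that matters is how many `y`s have appeared, reduced mod 5. Use one state per residue: q0 for 0, …, q4 for 4. Reading `y` moves to the next residue; anything else stays put. q1 is accepting.
With 5 states:
        x   y  
>  q0   q0  q1 
 * q1   q1  q2 
   q2   q2  q3 
   q3   q3  q4 
   q4   q4  q0 
(> = start, * = accepting)

start=q0 accept=q1 q0-x->q0 q0-y->q1 q1-x->q1 q1-y->q2 q2-x->q2 q2-y->q3 q3-x->q3 q3-y->q4 q4-x->q4 q4-y->q0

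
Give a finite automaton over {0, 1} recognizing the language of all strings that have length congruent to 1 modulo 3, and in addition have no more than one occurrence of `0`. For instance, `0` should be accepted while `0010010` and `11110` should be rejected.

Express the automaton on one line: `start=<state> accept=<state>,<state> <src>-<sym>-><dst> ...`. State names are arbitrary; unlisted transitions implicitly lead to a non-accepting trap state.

Build one automaton per condition and run them in lockstep. The first has 3 states tracking the input length modulo 3; the second has 3 states tracking the count of `0`s, saturating at 2. A product state is a pair (one from each), accepting exactly when both do. After merging equivalent states the machine shrinks.
A 7-state machine:
        0   1  
>  q0   q1  q2 
 * q1   q3  q4 
 * q2   q4  q5 
   q3   q3  q3 
   q4   q3  q6 
   q5   q6  q0 
   q6   q3  q1 
(> = start, * = accepting)

start=q0 accept=q1,q2 q0-0->q1 q0-1->q2 q1-0->q3 q1-1->q4 q2-0->q4 q2-1->q5 q3-0->q3 q3-1->q3 q4-0->q3 q4-1->q6 q5-0->q6 q5-1->q0 q6-0->q3 q6-1->q1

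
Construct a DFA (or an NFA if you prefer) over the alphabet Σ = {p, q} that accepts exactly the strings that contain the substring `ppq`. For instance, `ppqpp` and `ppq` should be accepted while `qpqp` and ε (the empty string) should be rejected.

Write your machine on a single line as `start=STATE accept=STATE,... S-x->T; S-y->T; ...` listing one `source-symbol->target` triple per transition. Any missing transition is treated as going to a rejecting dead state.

start=A; accept=D; A-p->B; A-q->A; B-p->C; B-q->A; C-p->C; C-q->D; D-p->D; D-q->D

States A..C record the length of the longest prefix of `ppq` that matches the current input suffix. Reaching D means `ppq` has been seen, and we stay there forever. Accept from D.
With 4 states:
       p  q 
>  A   B  A 
   B   C  A 
   C   C  D 
 * D   D  D 
(> = start, * = accepting)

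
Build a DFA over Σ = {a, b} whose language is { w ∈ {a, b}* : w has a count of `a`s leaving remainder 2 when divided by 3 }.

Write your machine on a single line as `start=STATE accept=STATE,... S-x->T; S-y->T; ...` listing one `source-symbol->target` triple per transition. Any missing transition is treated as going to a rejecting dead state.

start=s0; accept=s2; s0-a->s1; s0-b->s0; s1-a->s2; s1-b->s1; s2-a->s0; s2-b->s2

The only thing that matters is how many `a`s have appeared, reduced mod 3. Use one state per residue: s0 for 0, …, s2 for 2. Reading `a` moves to the next residue; anything else stays put. s2 is accepting.
A 3-state machine:
        a   b  
>  s0   s1  s0 
   s1   s2  s1 
 * s2   s0  s2 
(> = start, * = accepting)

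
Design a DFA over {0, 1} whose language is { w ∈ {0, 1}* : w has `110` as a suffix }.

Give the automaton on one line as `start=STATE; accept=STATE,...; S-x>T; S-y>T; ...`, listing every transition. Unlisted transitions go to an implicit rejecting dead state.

Let each state record the length of the longest suffix of the input read so far that is also a prefix of `110`. B means the last symbol is `1`; C means the last 2 symbols are `11`; D means the last 3 symbols are `110`. Accept only at D, where the string currently ends in `110`.
With 4 states:
       0  1 
>  A   A  B 
   B   A  C 
   C   D  C 
 * D   A  B 
(> = start, * = accepting)

start=A; accept=D; A-0>A; A-1>B; B-0>A; B-1>C; C-0>D; C-1>C; D-0>A; D-1>B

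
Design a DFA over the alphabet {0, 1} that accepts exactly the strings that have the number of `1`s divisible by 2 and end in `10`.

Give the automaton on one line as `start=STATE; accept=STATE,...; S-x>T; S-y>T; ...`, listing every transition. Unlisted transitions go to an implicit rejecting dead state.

start=q0; accept=q3; q0-0>q0; q0-1>q1; q1-0>q1; q1-1>q2; q2-0>q3; q2-1>q1; q3-0>q0; q3-1>q1

Handle the two conditions separately and then intersect. The first has 2 states tracking the count of `1`s modulo 2; the second has 3 states tracking how much of the suffix `10` has currently been matched. A product state is a pair (one from each), accepting exactly when both do. Minimizing collapses redundant product states.
4 states suffice.
        0   1  
>  q0   q0  q1 
   q1   q1  q2 
   q2   q3  q1 
 * q3   q0  q1 
(> = start, * = accepting)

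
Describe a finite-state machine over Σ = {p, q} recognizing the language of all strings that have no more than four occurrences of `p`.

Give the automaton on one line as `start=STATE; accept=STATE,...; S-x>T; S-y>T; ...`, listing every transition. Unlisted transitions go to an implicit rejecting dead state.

Count `p`s, saturating at 5: states s0 through s4 mean 0 through 4 `p`s seen; s5 means more than 4. Each `p` increments (capped at s5); other symbols loop. Accept from {s0, s1, s2, s3, s4}.
A 6-state machine:
        p   q  
>* s0   s1  s0 
 * s1   s2  s1 
 * s2   s3  s2 
 * s3   s4  s3 
 * s4   s5  s4 
   s5   s5  s5 
(> = start, * = accepting)

start=s0; accept=s0,s1,s2,s3,s4; s0-p>s1; s0-q>s0; s1-p>s2; s1-q>s1; s2-p>s3; s2-q>s2; s3-p>s4; s3-q>s3; s4-p>s5; s4-q>s4; s5-p>s5; s5-q>s5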